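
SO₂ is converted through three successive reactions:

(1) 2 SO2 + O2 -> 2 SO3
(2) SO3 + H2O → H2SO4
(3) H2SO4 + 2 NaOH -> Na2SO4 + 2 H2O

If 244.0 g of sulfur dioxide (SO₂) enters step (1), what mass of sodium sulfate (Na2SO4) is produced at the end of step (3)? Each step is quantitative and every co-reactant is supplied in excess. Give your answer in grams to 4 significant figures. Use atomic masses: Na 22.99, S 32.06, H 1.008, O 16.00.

541.0 g

M(SO2) = 32.06 + 2(16.00) = 64.06 g/mol.
M(Na2SO4) = 2(22.99) + 32.06 + 4(16.00) = 142.04 g/mol.
n(SO2) = 244.0 / 64.06 = 3.8089 mol.
Reaction (1): SO2→SO3 ratio 2:2 ⇒ n(SO3) = 3.8089 mol.
Reaction (2): SO3→H2SO4 ratio 1:1 ⇒ n(H2SO4) = 3.8089 mol.
Reaction (3): H2SO4→Na2SO4 ratio 1:1 ⇒ n(Na2SO4) = 3.8089 mol.
Mass of Na2SO4 = 3.8089 × 142.04 = 541.02 g.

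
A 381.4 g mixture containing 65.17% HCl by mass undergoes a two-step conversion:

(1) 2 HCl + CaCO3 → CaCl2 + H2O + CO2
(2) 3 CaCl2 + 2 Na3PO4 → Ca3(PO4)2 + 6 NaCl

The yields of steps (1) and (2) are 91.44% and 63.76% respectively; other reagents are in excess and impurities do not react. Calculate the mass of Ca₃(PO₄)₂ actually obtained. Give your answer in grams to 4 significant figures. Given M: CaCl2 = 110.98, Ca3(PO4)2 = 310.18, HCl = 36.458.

205.5 g

Pure HCl = 381.4 × 0.6517 = 248.56 g.
n(HCl) = 248.56 / 36.458 = 6.8177 mol.
Step 1 (HCl:CaCl2 = 2:1): theoretical n(CaCl2) = 3.4088 mol; at 91.44% yield, n(CaCl2) = 3.1170 mol.
Step 2 (CaCl2:Ca3(PO4)2 = 3:1): theoretical n(Ca3(PO4)2) = 1.0390 mol, so theoretical mass = 1.0390 × 310.18 = 322.28 g.
At 63.76% yield, actual mass of Ca3(PO4)2 = 322.28 × 0.6376 = 205.49 g.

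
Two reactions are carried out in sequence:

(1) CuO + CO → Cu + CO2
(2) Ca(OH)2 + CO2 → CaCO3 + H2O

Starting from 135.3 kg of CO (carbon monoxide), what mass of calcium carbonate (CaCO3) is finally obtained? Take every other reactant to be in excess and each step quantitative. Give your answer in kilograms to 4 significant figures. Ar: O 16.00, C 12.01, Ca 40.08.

M(CO) = 12.01 + 16.00 = 28.01 g/mol.
M(CaCO3) = 40.08 + 12.01 + 3(16.00) = 100.09 g/mol.
135.3 kg = 135300 g.
n(CO) = 135300 / 28.01 = 4830.4 mol.
Step 1 gives a 1:1 ratio of CO to CO2, so n(CO2) = 4830.4 mol.
In step 2 the CO2:CaCO3 ratio is 1:1, so n(CaCO3) = 4830.4 mol.
Mass of CaCO3 = 4830.4 × 100.09 = 483480 g = 483.5 kg.

483.5 kg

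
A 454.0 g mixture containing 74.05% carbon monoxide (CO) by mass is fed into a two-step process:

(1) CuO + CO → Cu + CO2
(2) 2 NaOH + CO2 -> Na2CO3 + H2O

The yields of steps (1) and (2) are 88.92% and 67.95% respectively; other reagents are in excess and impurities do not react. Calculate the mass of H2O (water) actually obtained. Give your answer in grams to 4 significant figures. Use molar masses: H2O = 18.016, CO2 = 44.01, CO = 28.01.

130.7 g

Pure CO = 454.0 × 0.7405 = 336.19 g.
n(CO) = 336.19 / 28.01 = 12.002 mol.
Step 1 (CO:CO2 = 1:1): theoretical n(CO2) = 12.002 mol; at 88.92% yield, n(CO2) = 10.673 mol.
Step 2 (CO2:H2O = 1:1): theoretical n(H2O) = 10.673 mol, so theoretical mass = 10.673 × 18.016 = 192.28 g.
At 67.95% yield, actual mass of H2O = 192.28 × 0.6795 = 130.65 g.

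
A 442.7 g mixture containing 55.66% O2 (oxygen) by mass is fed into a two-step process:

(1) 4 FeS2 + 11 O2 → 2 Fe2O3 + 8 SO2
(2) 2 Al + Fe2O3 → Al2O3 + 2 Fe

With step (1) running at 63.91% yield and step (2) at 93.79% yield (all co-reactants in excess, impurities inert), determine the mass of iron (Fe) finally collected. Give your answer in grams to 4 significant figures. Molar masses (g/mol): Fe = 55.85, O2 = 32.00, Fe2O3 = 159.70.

93.74 g

Pure O2 = 442.7 × 0.5566 = 246.41 g.
n(O2) = 246.41 / 32.00 = 7.7002 mol.
Step 1 (O2:Fe2O3 = 11:2): theoretical n(Fe2O3) = 1.4000 mol; at 63.91% yield, n(Fe2O3) = 0.89476 mol.
Step 2 (Fe2O3:Fe = 1:2): theoretical n(Fe) = 1.7895 mol, so theoretical mass = 1.7895 × 55.85 = 99.945 g.
At 93.79% yield, actual mass of Fe = 99.945 × 0.9379 = 93.739 g.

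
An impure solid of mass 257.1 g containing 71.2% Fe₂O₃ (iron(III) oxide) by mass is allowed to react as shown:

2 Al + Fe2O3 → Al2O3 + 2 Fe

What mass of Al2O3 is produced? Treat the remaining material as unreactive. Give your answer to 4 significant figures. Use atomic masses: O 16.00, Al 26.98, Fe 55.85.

Mass of pure Fe2O3 = 257.1 g × 0.712 = 183.06 g.
M(Fe2O3) = 2(55.85) + 3(16.00) = 159.70 g/mol.
M(Al2O3) = 2(26.98) + 3(16.00) = 101.96 g/mol.
n(Fe2O3) = 183.06 g / 159.70 g/mol = 1.1462 mol.
From the equation the Fe2O3:Al2O3 mole ratio is 1:1, so n(Al2O3) = 1.1462 × 1/1 = 1.1462 mol.
Mass of Al2O3 = 1.1462 mol × 101.96 g/mol = 116.87 g.

116.9 g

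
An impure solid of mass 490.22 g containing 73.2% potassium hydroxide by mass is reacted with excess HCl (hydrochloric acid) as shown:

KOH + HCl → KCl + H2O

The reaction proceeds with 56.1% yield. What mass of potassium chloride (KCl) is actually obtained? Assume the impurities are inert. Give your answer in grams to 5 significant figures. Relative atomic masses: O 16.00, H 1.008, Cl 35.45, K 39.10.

Pure KOH available = 490.22 g × 0.732 = 358.841 g.
M(KOH) = 39.10 + 16.00 + 1.008 = 56.108 g/mol.
M(KCl) = 39.10 + 35.45 = 74.55 g/mol.
n(KOH) = 358.841 g / 56.108 g/mol = 6.39554 mol.
From the equation the KOH:KCl mole ratio is 1:1, so n(KCl) = 6.39554 × 1/1 = 6.39554 mol.
Mass of KCl = 6.39554 mol × 74.55 g/mol = 476.788 g.
Actual mass collected = 476.788 g × 0.561 = 267.478 g.

267.48 g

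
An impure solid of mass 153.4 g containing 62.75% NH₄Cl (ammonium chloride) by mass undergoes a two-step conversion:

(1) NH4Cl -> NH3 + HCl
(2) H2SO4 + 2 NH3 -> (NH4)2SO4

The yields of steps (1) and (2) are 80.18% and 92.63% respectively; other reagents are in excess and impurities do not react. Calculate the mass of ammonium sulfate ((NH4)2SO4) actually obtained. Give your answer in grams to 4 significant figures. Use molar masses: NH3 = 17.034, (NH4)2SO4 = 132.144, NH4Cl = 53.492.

88.31 g

Pure NH4Cl = 153.4 × 0.6275 = 96.258 g.
n(NH4Cl) = 96.258 / 53.492 = 1.7995 mol.
Step 1 (NH4Cl:NH3 = 1:1): theoretical n(NH3) = 1.7995 mol; at 80.18% yield, n(NH3) = 1.4428 mol.
Step 2 (NH3:(NH4)2SO4 = 2:1): theoretical n((NH4)2SO4) = 0.72142 mol, so theoretical mass = 0.72142 × 132.144 = 95.331 g.
At 92.63% yield, actual mass of (NH4)2SO4 = 95.331 × 0.9263 = 88.305 g.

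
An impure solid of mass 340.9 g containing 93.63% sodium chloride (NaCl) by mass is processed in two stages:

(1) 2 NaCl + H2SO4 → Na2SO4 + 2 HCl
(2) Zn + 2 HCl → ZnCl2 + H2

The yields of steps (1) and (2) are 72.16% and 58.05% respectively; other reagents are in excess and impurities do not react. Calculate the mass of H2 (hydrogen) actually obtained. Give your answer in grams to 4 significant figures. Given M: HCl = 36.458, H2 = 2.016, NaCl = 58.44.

2.306 g

Pure NaCl = 340.9 × 0.9363 = 319.18 g.
n(NaCl) = 319.18 / 58.44 = 5.4618 mol.
Step 1 (NaCl:HCl = 2:2): theoretical n(HCl) = 5.4618 mol; at 72.16% yield, n(HCl) = 3.9412 mol.
Step 2 (HCl:H2 = 2:1): theoretical n(H2) = 1.9706 mol, so theoretical mass = 1.9706 × 2.016 = 3.9727 g.
At 58.05% yield, actual mass of H2 = 3.9727 × 0.5805 = 2.3062 g.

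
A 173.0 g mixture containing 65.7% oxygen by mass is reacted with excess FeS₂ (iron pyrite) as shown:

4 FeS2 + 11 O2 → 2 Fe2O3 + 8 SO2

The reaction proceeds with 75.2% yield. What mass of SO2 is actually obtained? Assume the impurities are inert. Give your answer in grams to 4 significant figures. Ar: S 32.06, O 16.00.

Pure O2 available = 173.0 g × 0.657 = 113.66 g.
M(O2) = 2(16.00) = 32.00 g/mol.
M(SO2) = 32.06 + 2(16.00) = 64.06 g/mol.
n(O2) = 113.66 g / 32.00 g/mol = 3.5519 mol.
From the equation the O2:SO2 mole ratio is 11:8, so n(SO2) = 3.5519 × 8/11 = 2.5832 mol.
Mass of SO2 = 2.5832 mol × 64.06 g/mol = 165.48 g.
Actual mass collected = 165.48 g × 0.752 = 124.44 g.

124.4 g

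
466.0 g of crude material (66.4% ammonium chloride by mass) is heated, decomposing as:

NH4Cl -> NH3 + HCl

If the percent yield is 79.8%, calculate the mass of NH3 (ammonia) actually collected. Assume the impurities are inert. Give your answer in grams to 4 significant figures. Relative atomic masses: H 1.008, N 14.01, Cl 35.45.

Pure NH4Cl available = 466.0 g × 0.664 = 309.42 g.
M(NH4Cl) = 14.01 + 4(1.008) + 35.45 = 53.492 g/mol.
M(NH3) = 14.01 + 3(1.008) = 17.034 g/mol.
n(NH4Cl) = 309.42 g / 53.492 g/mol = 5.7845 mol.
From the equation the NH4Cl:NH3 mole ratio is 1:1, so n(NH3) = 5.7845 × 1/1 = 5.7845 mol.
Mass of NH3 = 5.7845 mol × 17.034 g/mol = 98.533 g.
Actual mass collected = 98.533 g × 0.798 = 78.629 g.

78.63 g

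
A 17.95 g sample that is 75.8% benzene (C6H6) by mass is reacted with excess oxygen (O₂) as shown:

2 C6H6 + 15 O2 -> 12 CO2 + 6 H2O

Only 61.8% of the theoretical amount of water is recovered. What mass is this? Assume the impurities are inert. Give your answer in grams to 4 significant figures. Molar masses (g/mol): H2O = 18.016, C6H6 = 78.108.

Pure C6H6 available = 17.95 g × 0.758 = 13.606 g.
n(C6H6) = 13.606 g / 78.108 g/mol = 0.17420 mol.
From the equation the C6H6:H2O mole ratio is 2:6, so n(H2O) = 0.17420 × 6/2 = 0.52259 mol.
Mass of H2O = 0.52259 mol × 18.016 g/mol = 9.4149 g.
Actual mass collected = 9.4149 g × 0.618 = 5.8184 g.

5.818 g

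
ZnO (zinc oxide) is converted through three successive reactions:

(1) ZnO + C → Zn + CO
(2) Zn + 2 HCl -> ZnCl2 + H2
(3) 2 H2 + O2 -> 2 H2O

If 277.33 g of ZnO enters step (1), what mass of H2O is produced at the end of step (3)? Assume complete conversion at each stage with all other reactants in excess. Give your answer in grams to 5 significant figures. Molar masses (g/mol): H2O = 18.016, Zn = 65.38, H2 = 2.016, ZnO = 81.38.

n(ZnO) = 277.33 / 81.38 = 3.40784 mol.
Reaction (1): ZnO→Zn ratio 1:1 ⇒ n(Zn) = 3.40784 mol.
Reaction (2): Zn→H2 ratio 1:1 ⇒ n(H2) = 3.40784 mol.
Reaction (3): H2→H2O ratio 2:2 ⇒ n(H2O) = 3.40784 mol.
Mass of H2O = 3.40784 × 18.016 = 61.3956 g.

61.396 g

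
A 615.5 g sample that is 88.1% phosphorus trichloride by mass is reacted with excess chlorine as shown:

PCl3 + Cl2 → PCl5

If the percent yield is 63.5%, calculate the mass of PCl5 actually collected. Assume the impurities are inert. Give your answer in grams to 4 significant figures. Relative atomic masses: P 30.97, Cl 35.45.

522.1 g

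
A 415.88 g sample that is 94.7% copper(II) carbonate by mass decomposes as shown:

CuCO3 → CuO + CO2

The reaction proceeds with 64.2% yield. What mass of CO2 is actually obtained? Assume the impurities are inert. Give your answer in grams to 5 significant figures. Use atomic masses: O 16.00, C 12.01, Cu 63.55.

Pure CuCO3 available = 415.88 g × 0.947 = 393.838 g.
M(CuCO3) = 63.55 + 12.01 + 3(16.00) = 123.56 g/mol.
M(CO2) = 12.01 + 2(16.00) = 44.01 g/mol.
n(CuCO3) = 393.838 g / 123.56 g/mol = 3.18743 mol.
From the equation the CuCO3:CO2 mole ratio is 1:1, so n(CO2) = 3.18743 × 1/1 = 3.18743 mol.
Mass of CO2 = 3.18743 mol × 44.01 g/mol = 140.279 g.
Actual mass collected = 140.279 g × 0.642 = 90.0589 g.

90.059 g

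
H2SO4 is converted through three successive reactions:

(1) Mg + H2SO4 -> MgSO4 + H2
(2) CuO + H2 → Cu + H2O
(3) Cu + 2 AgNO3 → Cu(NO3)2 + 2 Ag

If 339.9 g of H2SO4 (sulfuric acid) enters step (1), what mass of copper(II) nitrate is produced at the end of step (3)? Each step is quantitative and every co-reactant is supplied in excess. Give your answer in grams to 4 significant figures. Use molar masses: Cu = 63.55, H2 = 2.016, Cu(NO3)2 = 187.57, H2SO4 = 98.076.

650.1 g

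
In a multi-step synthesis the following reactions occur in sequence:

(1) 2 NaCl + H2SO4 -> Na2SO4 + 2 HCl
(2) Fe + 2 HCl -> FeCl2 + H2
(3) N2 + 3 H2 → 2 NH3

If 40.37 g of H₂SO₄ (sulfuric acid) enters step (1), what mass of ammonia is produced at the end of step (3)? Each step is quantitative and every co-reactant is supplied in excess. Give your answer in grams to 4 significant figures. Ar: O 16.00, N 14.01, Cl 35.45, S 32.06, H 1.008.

4.674 g

M(H2SO4) = 2(1.008) + 32.06 + 4(16.00) = 98.076 g/mol.
M(NH3) = 14.01 + 3(1.008) = 17.034 g/mol.
n(H2SO4) = 40.37 / 98.076 = 0.41162 mol.
Reaction (1): H2SO4→HCl ratio 1:2 ⇒ n(HCl) = 0.82324 mol.
Reaction (2): HCl→H2 ratio 2:1 ⇒ n(H2) = 0.41162 mol.
Reaction (3): H2→NH3 ratio 3:2 ⇒ n(NH3) = 0.27441 mol.
Mass of NH3 = 0.27441 × 17.034 = 4.6744 g.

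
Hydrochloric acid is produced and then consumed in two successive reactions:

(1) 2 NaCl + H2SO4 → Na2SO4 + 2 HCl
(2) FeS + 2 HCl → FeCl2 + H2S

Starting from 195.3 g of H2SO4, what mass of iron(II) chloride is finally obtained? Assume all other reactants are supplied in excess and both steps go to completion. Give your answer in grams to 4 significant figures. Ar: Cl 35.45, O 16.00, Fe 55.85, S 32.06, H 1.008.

252.4 g

M(H2SO4) = 2(1.008) + 32.06 + 4(16.00) = 98.076 g/mol.
M(FeCl2) = 55.85 + 2(35.45) = 126.75 g/mol.
n(H2SO4) = 195.30 / 98.076 = 1.9913 mol.
Step 1 gives a 1:2 ratio of H2SO4 to HCl, so n(HCl) = 3.9826 mol.
In step 2 the HCl:FeCl2 ratio is 2:1, so n(FeCl2) = 1.9913 mol.
Mass of FeCl2 = 1.9913 × 126.75 = 252.40 g.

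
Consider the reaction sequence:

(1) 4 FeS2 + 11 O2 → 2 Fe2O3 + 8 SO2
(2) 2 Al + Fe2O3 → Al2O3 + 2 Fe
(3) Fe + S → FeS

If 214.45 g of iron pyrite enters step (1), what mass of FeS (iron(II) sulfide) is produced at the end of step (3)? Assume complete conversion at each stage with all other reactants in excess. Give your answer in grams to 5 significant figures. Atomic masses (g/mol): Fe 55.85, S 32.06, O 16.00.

157.14 g

M(FeS2) = 55.85 + 2(32.06) = 119.97 g/mol.
M(FeS) = 55.85 + 32.06 = 87.91 g/mol.
n(FeS2) = 214.45 / 119.97 = 1.78753 mol.
Reaction (1): FeS2→Fe2O3 ratio 4:2 ⇒ n(Fe2O3) = 0.893765 mol.
Reaction (2): Fe2O3→Fe ratio 1:2 ⇒ n(Fe) = 1.78753 mol.
Reaction (3): Fe→FeS ratio 1:1 ⇒ n(FeS) = 1.78753 mol.
Mass of FeS = 1.78753 × 87.91 = 157.142 g.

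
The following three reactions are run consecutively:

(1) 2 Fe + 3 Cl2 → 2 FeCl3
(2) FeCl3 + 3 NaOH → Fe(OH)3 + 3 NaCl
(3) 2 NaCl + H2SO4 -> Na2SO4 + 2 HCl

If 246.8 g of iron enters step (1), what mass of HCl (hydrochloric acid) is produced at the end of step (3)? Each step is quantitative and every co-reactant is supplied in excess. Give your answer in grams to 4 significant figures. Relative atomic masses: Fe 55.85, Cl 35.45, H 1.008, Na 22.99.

M(Fe) = 55.85 g/mol.
M(HCl) = 1.008 + 35.45 = 36.458 g/mol.
n(Fe) = 246.8 / 55.85 = 4.4190 mol.
Reaction (1): Fe→FeCl3 ratio 2:2 ⇒ n(FeCl3) = 4.4190 mol.
Reaction (2): FeCl3→NaCl ratio 1:3 ⇒ n(NaCl) = 13.257 mol.
Reaction (3): NaCl→HCl ratio 2:2 ⇒ n(HCl) = 13.257 mol.
Mass of HCl = 13.257 × 36.458 = 483.32 g.

483.3 g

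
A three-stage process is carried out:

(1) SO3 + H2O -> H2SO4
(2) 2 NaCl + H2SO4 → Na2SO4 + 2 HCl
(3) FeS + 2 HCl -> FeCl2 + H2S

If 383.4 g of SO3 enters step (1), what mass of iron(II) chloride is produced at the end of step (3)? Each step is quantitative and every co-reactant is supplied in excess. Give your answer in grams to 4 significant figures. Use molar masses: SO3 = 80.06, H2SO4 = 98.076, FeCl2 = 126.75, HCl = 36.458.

n(SO3) = 383.4 / 80.06 = 4.7889 mol.
Reaction (1): SO3→H2SO4 ratio 1:1 ⇒ n(H2SO4) = 4.7889 mol.
Reaction (2): H2SO4→HCl ratio 1:2 ⇒ n(HCl) = 9.5778 mol.
Reaction (3): HCl→FeCl2 ratio 2:1 ⇒ n(FeCl2) = 4.7889 mol.
Mass of FeCl2 = 4.7889 × 126.75 = 606.99 g.

607.0 g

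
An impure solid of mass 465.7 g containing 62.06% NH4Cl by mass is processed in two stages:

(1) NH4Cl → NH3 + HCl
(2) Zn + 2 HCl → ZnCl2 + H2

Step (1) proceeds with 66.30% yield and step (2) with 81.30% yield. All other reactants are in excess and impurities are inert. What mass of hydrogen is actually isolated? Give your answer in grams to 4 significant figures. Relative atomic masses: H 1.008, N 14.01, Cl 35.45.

Pure NH4Cl = 465.7 × 0.6206 = 289.01 g.
M(NH4Cl) = 14.01 + 4(1.008) + 35.45 = 53.492 g/mol.
M(H2) = 2(1.008) = 2.016 g/mol.
n(NH4Cl) = 289.01 / 53.492 = 5.4029 mol.
Step 1 (NH4Cl:HCl = 1:1): theoretical n(HCl) = 5.4029 mol; at 66.30% yield, n(HCl) = 3.5821 mol.
Step 2 (HCl:H2 = 2:1): theoretical n(H2) = 1.7911 mol, so theoretical mass = 1.7911 × 2.016 = 3.6108 g.
At 81.30% yield, actual mass of H2 = 3.6108 × 0.8130 = 2.9356 g.

2.936 g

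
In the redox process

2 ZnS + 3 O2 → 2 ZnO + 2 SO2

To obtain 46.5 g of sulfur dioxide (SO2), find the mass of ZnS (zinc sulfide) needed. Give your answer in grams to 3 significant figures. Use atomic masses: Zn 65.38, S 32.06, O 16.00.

M(SO2) = 32.06 + 2(16.00) = 64.06 g/mol.
M(ZnS) = 65.38 + 32.06 = 97.44 g/mol.
n(SO2) = 46.50 g / 64.06 g/mol = 0.7259 mol.
From the equation the SO2:ZnS mole ratio is 2:2, so n(ZnS) = 0.7259 × 2/2 = 0.7259 mol.
Mass of ZnS = 0.7259 mol × 97.44 g/mol = 70.73 g.

70.7 g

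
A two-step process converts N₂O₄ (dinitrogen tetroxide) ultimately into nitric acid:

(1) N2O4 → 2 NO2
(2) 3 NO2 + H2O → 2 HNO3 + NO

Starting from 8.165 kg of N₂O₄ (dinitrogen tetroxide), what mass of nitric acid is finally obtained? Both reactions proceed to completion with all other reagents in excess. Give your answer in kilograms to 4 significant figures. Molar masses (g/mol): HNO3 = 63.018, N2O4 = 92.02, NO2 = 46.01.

8.165 kg = 8165.0 g.
n(N2O4) = 8165.0 / 92.02 = 88.731 mol.
Step 1 gives a 1:2 ratio of N2O4 to NO2, so n(NO2) = 177.46 mol.
In step 2 the NO2:HNO3 ratio is 3:2, so n(HNO3) = 118.31 mol.
Mass of HNO3 = 118.31 × 63.018 = 7455.5 g = 7.456 kg.

7.456 kg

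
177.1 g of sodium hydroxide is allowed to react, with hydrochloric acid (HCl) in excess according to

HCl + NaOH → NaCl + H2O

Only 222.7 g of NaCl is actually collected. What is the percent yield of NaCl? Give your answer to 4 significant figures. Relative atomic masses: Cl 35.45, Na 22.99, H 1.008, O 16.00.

86.07 %

M(NaOH) = 22.99 + 16.00 + 1.008 = 39.998 g/mol.
M(NaCl) = 22.99 + 35.45 = 58.44 g/mol.
n(NaOH) = 177.10 g / 39.998 g/mol = 4.4277 mol.
From the equation the NaOH:NaCl mole ratio is 1:1, so n(NaCl) = 4.4277 × 1/1 = 4.4277 mol.
Mass of NaCl = 4.4277 mol × 58.44 g/mol = 258.76 g.
This is the theoretical yield. Percent yield = 222.7 g / 258.76 g × 100% = 86.066%.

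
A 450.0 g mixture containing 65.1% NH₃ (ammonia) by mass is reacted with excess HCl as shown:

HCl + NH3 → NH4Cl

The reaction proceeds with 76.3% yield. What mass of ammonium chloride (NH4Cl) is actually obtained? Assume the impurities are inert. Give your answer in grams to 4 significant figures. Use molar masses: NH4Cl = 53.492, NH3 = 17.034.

701.9 g

Pure NH3 available = 450.0 g × 0.651 = 292.95 g.
n(NH3) = 292.95 g / 17.034 g/mol = 17.198 mol.
From the equation the NH3:NH4Cl mole ratio is 1:1, so n(NH4Cl) = 17.198 × 1/1 = 17.198 mol.
Mass of NH4Cl = 17.198 mol × 53.492 g/mol = 919.95 g.
Actual mass collected = 919.95 g × 0.763 = 701.92 g.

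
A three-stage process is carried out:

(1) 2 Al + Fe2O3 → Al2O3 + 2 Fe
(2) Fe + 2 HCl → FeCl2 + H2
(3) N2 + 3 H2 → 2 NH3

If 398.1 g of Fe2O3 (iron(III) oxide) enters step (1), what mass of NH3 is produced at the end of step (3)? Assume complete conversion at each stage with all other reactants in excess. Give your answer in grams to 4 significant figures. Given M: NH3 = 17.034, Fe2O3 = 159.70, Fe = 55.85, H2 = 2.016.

n(Fe2O3) = 398.1 / 159.70 = 2.4928 mol.
Reaction (1): Fe2O3→Fe ratio 1:2 ⇒ n(Fe) = 4.9856 mol.
Reaction (2): Fe→H2 ratio 1:1 ⇒ n(H2) = 4.9856 mol.
Reaction (3): H2→NH3 ratio 3:2 ⇒ n(NH3) = 3.3237 mol.
Mass of NH3 = 3.3237 × 17.034 = 56.616 g.

56.62 g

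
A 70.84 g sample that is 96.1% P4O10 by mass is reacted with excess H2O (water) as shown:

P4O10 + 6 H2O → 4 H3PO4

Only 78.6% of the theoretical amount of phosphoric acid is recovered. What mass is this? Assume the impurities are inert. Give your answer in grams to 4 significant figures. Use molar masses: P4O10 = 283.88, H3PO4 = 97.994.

Pure P4O10 available = 70.84 g × 0.961 = 68.077 g.
n(P4O10) = 68.077 g / 283.88 g/mol = 0.23981 mol.
From the equation the P4O10:H3PO4 mole ratio is 1:4, so n(H3PO4) = 0.23981 × 4/1 = 0.95924 mol.
Mass of H3PO4 = 0.95924 mol × 97.994 g/mol = 94.000 g.
Actual mass collected = 94.000 g × 0.786 = 73.884 g.

73.88 g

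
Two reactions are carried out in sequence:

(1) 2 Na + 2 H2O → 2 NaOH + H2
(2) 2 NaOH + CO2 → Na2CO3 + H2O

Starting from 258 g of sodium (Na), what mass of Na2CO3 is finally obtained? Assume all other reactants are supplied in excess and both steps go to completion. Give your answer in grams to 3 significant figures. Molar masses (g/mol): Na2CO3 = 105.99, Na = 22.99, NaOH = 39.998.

n(Na) = 258.0 / 22.99 = 11.22 mol.
Step 1 gives a 2:2 ratio of Na to NaOH, so n(NaOH) = 11.22 mol.
In step 2 the NaOH:Na2CO3 ratio is 2:1, so n(Na2CO3) = 5.611 mol.
Mass of Na2CO3 = 5.611 × 105.99 = 594.7 g.

595 g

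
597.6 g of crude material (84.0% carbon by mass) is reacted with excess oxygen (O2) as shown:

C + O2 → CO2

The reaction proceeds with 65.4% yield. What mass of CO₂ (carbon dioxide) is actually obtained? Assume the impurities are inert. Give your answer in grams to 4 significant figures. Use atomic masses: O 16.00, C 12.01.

1203 g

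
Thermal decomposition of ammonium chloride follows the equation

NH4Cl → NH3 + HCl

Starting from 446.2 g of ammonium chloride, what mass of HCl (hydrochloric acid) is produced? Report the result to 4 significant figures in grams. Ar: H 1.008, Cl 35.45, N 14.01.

304.1 g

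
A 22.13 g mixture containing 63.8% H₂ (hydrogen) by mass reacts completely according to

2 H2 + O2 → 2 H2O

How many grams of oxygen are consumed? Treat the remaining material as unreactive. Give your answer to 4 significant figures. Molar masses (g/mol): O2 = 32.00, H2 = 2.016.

Mass of pure H2 = 22.13 g × 0.638 = 14.119 g.
n(H2) = 14.119 g / 2.016 g/mol = 7.0034 mol.
From the equation the H2:O2 mole ratio is 2:1, so n(O2) = 7.0034 × 1/2 = 3.5017 mol.
Mass of O2 = 3.5017 mol × 32.00 g/mol = 112.06 g.

112.1 g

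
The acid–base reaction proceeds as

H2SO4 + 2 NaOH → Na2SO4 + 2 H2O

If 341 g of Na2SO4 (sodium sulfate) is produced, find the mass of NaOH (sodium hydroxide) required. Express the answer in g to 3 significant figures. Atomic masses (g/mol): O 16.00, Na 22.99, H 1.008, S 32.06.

192 g

M(Na2SO4) = 2(22.99) + 32.06 + 4(16.00) = 142.04 g/mol.
M(NaOH) = 22.99 + 16.00 + 1.008 = 39.998 g/mol.
n(Na2SO4) = 341.0 g / 142.04 g/mol = 2.401 mol.
From the equation the Na2SO4:NaOH mole ratio is 1:2, so n(NaOH) = 2.401 × 2/1 = 4.801 mol.
Mass of NaOH = 4.801 mol × 39.998 g/mol = 192.0 g.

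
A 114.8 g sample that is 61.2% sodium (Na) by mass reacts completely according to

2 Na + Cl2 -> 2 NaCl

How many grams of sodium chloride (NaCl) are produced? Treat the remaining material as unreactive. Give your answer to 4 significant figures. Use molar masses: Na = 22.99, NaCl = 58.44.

178.6 g

Mass of pure Na = 114.8 g × 0.612 = 70.258 g.
n(Na) = 70.258 g / 22.99 g/mol = 3.0560 mol.
From the equation the Na:NaCl mole ratio is 2:2, so n(NaCl) = 3.0560 × 2/2 = 3.0560 mol.
Mass of NaCl = 3.0560 mol × 58.44 g/mol = 178.59 g.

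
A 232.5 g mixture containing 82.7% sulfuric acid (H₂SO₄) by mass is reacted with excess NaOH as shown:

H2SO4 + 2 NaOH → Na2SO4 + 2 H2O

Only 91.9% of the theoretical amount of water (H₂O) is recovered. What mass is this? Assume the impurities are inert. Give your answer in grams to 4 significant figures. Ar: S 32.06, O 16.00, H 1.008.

64.92 g

Pure H2SO4 available = 232.5 g × 0.827 = 192.28 g.
M(H2SO4) = 2(1.008) + 32.06 + 4(16.00) = 98.076 g/mol.
M(H2O) = 2(1.008) + 16.00 = 18.016 g/mol.
n(H2SO4) = 192.28 g / 98.076 g/mol = 1.9605 mol.
From the equation the H2SO4:H2O mole ratio is 1:2, so n(H2O) = 1.9605 × 2/1 = 3.9210 mol.
Mass of H2O = 3.9210 mol × 18.016 g/mol = 70.641 g.
Actual mass collected = 70.641 g × 0.919 = 64.919 g.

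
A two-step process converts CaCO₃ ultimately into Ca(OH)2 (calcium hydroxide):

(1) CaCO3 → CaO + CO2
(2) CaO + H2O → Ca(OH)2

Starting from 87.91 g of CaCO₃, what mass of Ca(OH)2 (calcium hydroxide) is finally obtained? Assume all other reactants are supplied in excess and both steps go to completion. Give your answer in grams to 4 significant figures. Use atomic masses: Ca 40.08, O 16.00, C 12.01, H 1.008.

65.08 g

M(CaCO3) = 40.08 + 12.01 + 3(16.00) = 100.09 g/mol.
M(Ca(OH)2) = 40.08 + 2(16.00) + 2(1.008) = 74.096 g/mol.
n(CaCO3) = 87.910 / 100.09 = 0.87831 mol.
Step 1 gives a 1:1 ratio of CaCO3 to CaO, so n(CaO) = 0.87831 mol.
In step 2 the CaO:Ca(OH)2 ratio is 1:1, so n(Ca(OH)2) = 0.87831 mol.
Mass of Ca(OH)2 = 0.87831 × 74.096 = 65.079 g.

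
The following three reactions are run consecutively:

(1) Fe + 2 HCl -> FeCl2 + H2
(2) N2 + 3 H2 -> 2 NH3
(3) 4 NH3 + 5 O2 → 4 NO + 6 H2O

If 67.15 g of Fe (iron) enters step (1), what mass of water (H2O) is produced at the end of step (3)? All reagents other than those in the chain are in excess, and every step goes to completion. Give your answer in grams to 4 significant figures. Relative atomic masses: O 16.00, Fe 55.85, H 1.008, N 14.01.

21.66 g

M(Fe) = 55.85 g/mol.
M(H2O) = 2(1.008) + 16.00 = 18.016 g/mol.
n(Fe) = 67.15 / 55.85 = 1.2023 mol.
Reaction (1): Fe→H2 ratio 1:1 ⇒ n(H2) = 1.2023 mol.
Reaction (2): H2→NH3 ratio 3:2 ⇒ n(NH3) = 0.80155 mol.
Reaction (3): NH3→H2O ratio 4:6 ⇒ n(H2O) = 1.2023 mol.
Mass of H2O = 1.2023 × 18.016 = 21.661 g.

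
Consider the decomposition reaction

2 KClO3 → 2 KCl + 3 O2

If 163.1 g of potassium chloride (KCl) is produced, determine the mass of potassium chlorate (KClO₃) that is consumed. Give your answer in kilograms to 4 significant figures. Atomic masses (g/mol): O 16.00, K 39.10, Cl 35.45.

0.2681 kg

M(KCl) = 39.10 + 35.45 = 74.55 g/mol.
M(KClO3) = 39.10 + 35.45 + 3(16.00) = 122.55 g/mol.
n(KCl) = 163.10 g / 74.55 g/mol = 2.1878 mol.
From the equation the KCl:KClO3 mole ratio is 2:2, so n(KClO3) = 2.1878 × 2/2 = 2.1878 mol.
Mass of KClO3 = 2.1878 mol × 122.55 g/mol = 268.11 g.
Converting to kg: 268.11 g = 0.2681 kg.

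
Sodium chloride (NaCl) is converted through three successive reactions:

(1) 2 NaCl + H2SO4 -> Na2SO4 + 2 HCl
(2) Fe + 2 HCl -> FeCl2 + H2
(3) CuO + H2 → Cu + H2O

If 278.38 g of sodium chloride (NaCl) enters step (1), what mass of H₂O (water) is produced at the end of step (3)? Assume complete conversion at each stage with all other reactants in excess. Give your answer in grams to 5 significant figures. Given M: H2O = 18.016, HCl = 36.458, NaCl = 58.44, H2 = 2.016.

n(NaCl) = 278.38 / 58.44 = 4.76352 mol.
Reaction (1): NaCl→HCl ratio 2:2 ⇒ n(HCl) = 4.76352 mol.
Reaction (2): HCl→H2 ratio 2:1 ⇒ n(H2) = 2.38176 mol.
Reaction (3): H2→H2O ratio 1:1 ⇒ n(H2O) = 2.38176 mol.
Mass of H2O = 2.38176 × 18.016 = 42.9098 g.

42.910 g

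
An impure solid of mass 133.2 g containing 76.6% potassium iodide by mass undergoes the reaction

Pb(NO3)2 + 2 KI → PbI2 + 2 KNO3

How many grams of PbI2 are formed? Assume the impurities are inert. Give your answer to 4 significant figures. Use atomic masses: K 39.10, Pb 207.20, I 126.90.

141.7 g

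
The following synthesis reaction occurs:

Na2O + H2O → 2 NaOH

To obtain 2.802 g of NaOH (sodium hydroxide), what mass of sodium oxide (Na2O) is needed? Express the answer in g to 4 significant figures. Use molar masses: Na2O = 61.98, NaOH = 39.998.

2.171 g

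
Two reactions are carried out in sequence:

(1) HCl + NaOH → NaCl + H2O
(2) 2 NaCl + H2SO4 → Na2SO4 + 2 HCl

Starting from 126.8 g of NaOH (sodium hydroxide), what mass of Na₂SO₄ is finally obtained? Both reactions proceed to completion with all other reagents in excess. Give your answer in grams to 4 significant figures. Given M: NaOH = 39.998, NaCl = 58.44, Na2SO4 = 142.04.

n(NaOH) = 126.80 / 39.998 = 3.1702 mol.
Step 1 gives a 1:1 ratio of NaOH to NaCl, so n(NaCl) = 3.1702 mol.
In step 2 the NaCl:Na2SO4 ratio is 2:1, so n(Na2SO4) = 1.5851 mol.
Mass of Na2SO4 = 1.5851 × 142.04 = 225.14 g.

225.1 g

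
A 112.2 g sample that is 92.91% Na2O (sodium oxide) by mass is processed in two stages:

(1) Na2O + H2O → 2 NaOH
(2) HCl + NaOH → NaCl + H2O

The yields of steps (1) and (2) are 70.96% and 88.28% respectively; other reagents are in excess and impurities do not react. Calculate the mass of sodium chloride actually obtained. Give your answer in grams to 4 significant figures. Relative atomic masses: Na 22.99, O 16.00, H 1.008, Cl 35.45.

Pure Na2O = 112.2 × 0.9291 = 104.25 g.
M(Na2O) = 2(22.99) + 16.00 = 61.98 g/mol.
M(NaCl) = 22.99 + 35.45 = 58.44 g/mol.
n(Na2O) = 104.25 / 61.98 = 1.6819 mol.
Step 1 (Na2O:NaOH = 1:2): theoretical n(NaOH) = 3.3638 mol; at 70.96% yield, n(NaOH) = 2.3870 mol.
Step 2 (NaOH:NaCl = 1:1): theoretical n(NaCl) = 2.3870 mol, so theoretical mass = 2.3870 × 58.44 = 139.49 g.
At 88.28% yield, actual mass of NaCl = 139.49 × 0.8828 = 123.15 g.

123.1 g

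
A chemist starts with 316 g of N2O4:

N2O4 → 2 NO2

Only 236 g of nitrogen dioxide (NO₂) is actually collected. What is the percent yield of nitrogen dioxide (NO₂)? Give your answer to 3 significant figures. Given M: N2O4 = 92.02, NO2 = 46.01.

74.7 %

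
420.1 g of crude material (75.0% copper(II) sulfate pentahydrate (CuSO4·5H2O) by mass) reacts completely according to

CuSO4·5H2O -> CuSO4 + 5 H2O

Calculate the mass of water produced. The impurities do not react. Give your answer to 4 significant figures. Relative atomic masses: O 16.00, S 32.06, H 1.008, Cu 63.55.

Mass of pure CuSO4·5H2O = 420.1 g × 0.750 = 315.07 g.
M(CuSO4·5H2O) = 63.55 + 32.06 + 9(16.00) + 10(1.008) = 249.69 g/mol.
M(H2O) = 2(1.008) + 16.00 = 18.016 g/mol.
n(CuSO4·5H2O) = 315.07 g / 249.69 g/mol = 1.2619 mol.
From the equation the CuSO4·5H2O:H2O mole ratio is 1:5, so n(H2O) = 1.2619 × 5/1 = 6.3093 mol.
Mass of H2O = 6.3093 mol × 18.016 g/mol = 113.67 g.

113.7 g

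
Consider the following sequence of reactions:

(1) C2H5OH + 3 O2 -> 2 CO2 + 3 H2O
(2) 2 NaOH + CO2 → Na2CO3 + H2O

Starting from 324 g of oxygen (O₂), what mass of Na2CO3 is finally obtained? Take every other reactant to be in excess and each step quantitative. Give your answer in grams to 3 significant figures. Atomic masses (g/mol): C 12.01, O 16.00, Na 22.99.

M(O2) = 2(16.00) = 32.00 g/mol.
M(Na2CO3) = 2(22.99) + 12.01 + 3(16.00) = 105.99 g/mol.
n(O2) = 324.0 / 32.00 = 10.12 mol.
Step 1 gives a 3:2 ratio of O2 to CO2, so n(CO2) = 6.750 mol.
In step 2 the CO2:Na2CO3 ratio is 1:1, so n(Na2CO3) = 6.750 mol.
Mass of Na2CO3 = 6.750 × 105.99 = 715.4 g.

715 g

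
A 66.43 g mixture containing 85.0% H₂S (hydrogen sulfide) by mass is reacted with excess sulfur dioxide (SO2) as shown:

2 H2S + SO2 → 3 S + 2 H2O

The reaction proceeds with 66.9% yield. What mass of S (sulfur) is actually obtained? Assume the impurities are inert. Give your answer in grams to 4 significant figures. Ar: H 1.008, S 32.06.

53.31 g

Pure H2S available = 66.43 g × 0.850 = 56.465 g.
M(H2S) = 2(1.008) + 32.06 = 34.076 g/mol.
M(S) = 32.06 g/mol.
n(H2S) = 56.465 g / 34.076 g/mol = 1.6570 mol.
From the equation the H2S:S mole ratio is 2:3, so n(S) = 1.6570 × 3/2 = 2.4856 mol.
Mass of S = 2.4856 mol × 32.06 g/mol = 79.687 g.
Actual mass collected = 79.687 g × 0.669 = 53.311 g.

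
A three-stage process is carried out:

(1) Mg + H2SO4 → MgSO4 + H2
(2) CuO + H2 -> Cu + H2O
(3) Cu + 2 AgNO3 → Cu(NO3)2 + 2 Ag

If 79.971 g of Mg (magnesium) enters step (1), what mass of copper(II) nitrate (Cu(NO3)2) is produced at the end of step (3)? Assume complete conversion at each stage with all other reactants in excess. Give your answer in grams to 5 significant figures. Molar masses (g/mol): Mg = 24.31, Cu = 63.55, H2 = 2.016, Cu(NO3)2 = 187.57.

n(Mg) = 79.971 / 24.31 = 3.28963 mol.
Reaction (1): Mg→H2 ratio 1:1 ⇒ n(H2) = 3.28963 mol.
Reaction (2): H2→Cu ratio 1:1 ⇒ n(Cu) = 3.28963 mol.
Reaction (3): Cu→Cu(NO3)2 ratio 1:1 ⇒ n(Cu(NO3)2) = 3.28963 mol.
Mass of Cu(NO3)2 = 3.28963 × 187.57 = 617.037 g.

617.04 g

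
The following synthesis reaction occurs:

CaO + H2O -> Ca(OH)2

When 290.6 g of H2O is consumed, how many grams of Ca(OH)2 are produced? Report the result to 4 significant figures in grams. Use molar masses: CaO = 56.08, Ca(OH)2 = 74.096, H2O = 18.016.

n(H2O) = 290.60 g / 18.016 g/mol = 16.130 mol.
From the equation the H2O:Ca(OH)2 mole ratio is 1:1, so n(Ca(OH)2) = 16.130 × 1/1 = 16.130 mol.
Mass of Ca(OH)2 = 16.130 mol × 74.096 g/mol = 1195.2 g.

1195 g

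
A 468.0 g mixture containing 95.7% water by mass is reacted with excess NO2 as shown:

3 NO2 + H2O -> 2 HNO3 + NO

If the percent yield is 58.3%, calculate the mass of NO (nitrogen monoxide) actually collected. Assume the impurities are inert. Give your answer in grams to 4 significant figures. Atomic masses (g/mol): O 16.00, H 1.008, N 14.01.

Pure H2O available = 468.0 g × 0.957 = 447.88 g.
M(H2O) = 2(1.008) + 16.00 = 18.016 g/mol.
M(NO) = 14.01 + 16.00 = 30.01 g/mol.
n(H2O) = 447.88 g / 18.016 g/mol = 24.860 mol.
From the equation the H2O:NO mole ratio is 1:1, so n(NO) = 24.860 × 1/1 = 24.860 mol.
Mass of NO = 24.860 mol × 30.01 g/mol = 746.05 g.
Actual mass collected = 746.05 g × 0.583 = 434.94 g.

434.9 g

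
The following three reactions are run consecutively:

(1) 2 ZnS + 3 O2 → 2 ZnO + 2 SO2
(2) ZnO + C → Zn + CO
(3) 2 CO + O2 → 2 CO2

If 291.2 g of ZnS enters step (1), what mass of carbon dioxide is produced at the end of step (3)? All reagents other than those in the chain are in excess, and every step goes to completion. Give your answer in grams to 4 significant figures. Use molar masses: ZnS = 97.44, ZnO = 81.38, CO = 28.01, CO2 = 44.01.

n(ZnS) = 291.2 / 97.44 = 2.9885 mol.
Reaction (1): ZnS→ZnO ratio 2:2 ⇒ n(ZnO) = 2.9885 mol.
Reaction (2): ZnO→CO ratio 1:1 ⇒ n(CO) = 2.9885 mol.
Reaction (3): CO→CO2 ratio 2:2 ⇒ n(CO2) = 2.9885 mol.
Mass of CO2 = 2.9885 × 44.01 = 131.52 g.

131.5 g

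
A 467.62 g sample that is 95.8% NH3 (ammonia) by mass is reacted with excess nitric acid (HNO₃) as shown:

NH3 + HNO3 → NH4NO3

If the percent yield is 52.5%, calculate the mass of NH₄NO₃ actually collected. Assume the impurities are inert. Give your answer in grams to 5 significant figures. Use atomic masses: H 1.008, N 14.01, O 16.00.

1105.3 g

Pure NH3 available = 467.62 g × 0.958 = 447.980 g.
M(NH3) = 14.01 + 3(1.008) = 17.034 g/mol.
M(NH4NO3) = 2(14.01) + 4(1.008) + 3(16.00) = 80.052 g/mol.
n(NH3) = 447.980 g / 17.034 g/mol = 26.2992 mol.
From the equation the NH3:NH4NO3 mole ratio is 1:1, so n(NH4NO3) = 26.2992 × 1/1 = 26.2992 mol.
Mass of NH4NO3 = 26.2992 mol × 80.052 g/mol = 2105.30 g.
Actual mass collected = 2105.30 g × 0.525 = 1105.28 g.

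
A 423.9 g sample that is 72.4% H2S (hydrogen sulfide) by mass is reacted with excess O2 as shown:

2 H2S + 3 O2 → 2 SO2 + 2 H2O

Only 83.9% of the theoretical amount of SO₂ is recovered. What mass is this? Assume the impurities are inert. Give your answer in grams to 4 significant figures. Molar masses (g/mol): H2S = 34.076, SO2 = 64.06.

484.1 g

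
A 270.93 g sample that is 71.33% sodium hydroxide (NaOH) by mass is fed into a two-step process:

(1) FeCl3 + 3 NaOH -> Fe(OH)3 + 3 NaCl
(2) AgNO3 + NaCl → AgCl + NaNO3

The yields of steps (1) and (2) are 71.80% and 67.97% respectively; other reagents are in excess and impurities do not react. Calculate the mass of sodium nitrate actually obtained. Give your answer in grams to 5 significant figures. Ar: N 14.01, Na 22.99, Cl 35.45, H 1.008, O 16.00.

Pure NaOH = 270.93 × 0.7133 = 193.254 g.
M(NaOH) = 22.99 + 16.00 + 1.008 = 39.998 g/mol.
M(NaNO3) = 22.99 + 14.01 + 3(16.00) = 85.00 g/mol.
n(NaOH) = 193.254 / 39.998 = 4.83160 mol.
Step 1 (NaOH:NaCl = 3:3): theoretical n(NaCl) = 4.83160 mol; at 71.80% yield, n(NaCl) = 3.46909 mol.
Step 2 (NaCl:NaNO3 = 1:1): theoretical n(NaNO3) = 3.46909 mol, so theoretical mass = 3.46909 × 85.00 = 294.873 g.
At 67.97% yield, actual mass of NaNO3 = 294.873 × 0.6797 = 200.425 g.

200.42 g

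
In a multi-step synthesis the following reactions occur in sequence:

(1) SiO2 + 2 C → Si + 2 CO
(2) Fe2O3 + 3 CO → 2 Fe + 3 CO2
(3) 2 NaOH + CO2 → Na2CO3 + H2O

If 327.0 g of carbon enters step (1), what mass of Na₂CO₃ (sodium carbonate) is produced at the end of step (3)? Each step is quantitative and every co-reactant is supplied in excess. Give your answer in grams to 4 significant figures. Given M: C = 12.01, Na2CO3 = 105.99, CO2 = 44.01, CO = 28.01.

n(C) = 327.0 / 12.01 = 27.227 mol.
Reaction (1): C→CO ratio 2:2 ⇒ n(CO) = 27.227 mol.
Reaction (2): CO→CO2 ratio 3:3 ⇒ n(CO2) = 27.227 mol.
Reaction (3): CO2→Na2CO3 ratio 1:1 ⇒ n(Na2CO3) = 27.227 mol.
Mass of Na2CO3 = 27.227 × 105.99 = 2885.8 g.

2886 g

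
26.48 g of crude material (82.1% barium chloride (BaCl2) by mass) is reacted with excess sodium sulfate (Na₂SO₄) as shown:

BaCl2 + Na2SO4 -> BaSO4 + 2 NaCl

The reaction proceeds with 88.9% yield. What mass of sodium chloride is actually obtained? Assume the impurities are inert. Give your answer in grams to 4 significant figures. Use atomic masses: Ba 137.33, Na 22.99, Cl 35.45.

10.85 g

Pure BaCl2 available = 26.48 g × 0.821 = 21.740 g.
M(BaCl2) = 137.33 + 2(35.45) = 208.23 g/mol.
M(NaCl) = 22.99 + 35.45 = 58.44 g/mol.
n(BaCl2) = 21.740 g / 208.23 g/mol = 0.10440 mol.
From the equation the BaCl2:NaCl mole ratio is 1:2, so n(NaCl) = 0.10440 × 2/1 = 0.20881 mol.
Mass of NaCl = 0.20881 mol × 58.44 g/mol = 12.203 g.
Actual mass collected = 12.203 g × 0.889 = 10.848 g.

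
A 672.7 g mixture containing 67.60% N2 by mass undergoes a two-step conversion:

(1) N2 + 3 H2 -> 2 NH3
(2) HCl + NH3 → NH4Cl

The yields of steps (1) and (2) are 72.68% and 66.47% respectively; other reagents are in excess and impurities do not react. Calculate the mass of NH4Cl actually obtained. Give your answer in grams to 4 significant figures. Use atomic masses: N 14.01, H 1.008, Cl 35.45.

Pure N2 = 672.7 × 0.6760 = 454.75 g.
M(N2) = 2(14.01) = 28.02 g/mol.
M(NH4Cl) = 14.01 + 4(1.008) + 35.45 = 53.492 g/mol.
n(N2) = 454.75 / 28.02 = 16.229 mol.
Step 1 (N2:NH3 = 1:2): theoretical n(NH3) = 32.459 mol; at 72.68% yield, n(NH3) = 23.591 mol.
Step 2 (NH3:NH4Cl = 1:1): theoretical n(NH4Cl) = 23.591 mol, so theoretical mass = 23.591 × 53.492 = 1261.9 g.
At 66.47% yield, actual mass of NH4Cl = 1261.9 × 0.6647 = 838.80 g.

838.8 g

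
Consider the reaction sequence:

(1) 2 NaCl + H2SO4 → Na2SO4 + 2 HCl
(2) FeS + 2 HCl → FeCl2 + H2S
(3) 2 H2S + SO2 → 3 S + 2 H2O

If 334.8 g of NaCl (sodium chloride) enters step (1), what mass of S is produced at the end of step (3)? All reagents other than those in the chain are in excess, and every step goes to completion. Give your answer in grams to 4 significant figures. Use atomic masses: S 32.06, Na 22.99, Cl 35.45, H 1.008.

137.8 g

M(NaCl) = 22.99 + 35.45 = 58.44 g/mol.
M(S) = 32.06 g/mol.
n(NaCl) = 334.8 / 58.44 = 5.7290 mol.
Reaction (1): NaCl→HCl ratio 2:2 ⇒ n(HCl) = 5.7290 mol.
Reaction (2): HCl→H2S ratio 2:1 ⇒ n(H2S) = 2.8645 mol.
Reaction (3): H2S→S ratio 2:3 ⇒ n(S) = 4.2967 mol.
Mass of S = 4.2967 × 32.06 = 137.75 g.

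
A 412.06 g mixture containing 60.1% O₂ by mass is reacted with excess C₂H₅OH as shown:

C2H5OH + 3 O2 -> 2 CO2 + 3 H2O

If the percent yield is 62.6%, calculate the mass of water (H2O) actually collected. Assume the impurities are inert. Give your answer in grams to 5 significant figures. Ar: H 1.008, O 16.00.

87.281 g

Pure O2 available = 412.06 g × 0.601 = 247.648 g.
M(O2) = 2(16.00) = 32.00 g/mol.
M(H2O) = 2(1.008) + 16.00 = 18.016 g/mol.
n(O2) = 247.648 g / 32.00 g/mol = 7.73900 mol.
From the equation the O2:H2O mole ratio is 3:3, so n(H2O) = 7.73900 × 3/3 = 7.73900 mol.
Mass of H2O = 7.73900 mol × 18.016 g/mol = 139.426 g.
Actual mass collected = 139.426 g × 0.626 = 87.2806 g.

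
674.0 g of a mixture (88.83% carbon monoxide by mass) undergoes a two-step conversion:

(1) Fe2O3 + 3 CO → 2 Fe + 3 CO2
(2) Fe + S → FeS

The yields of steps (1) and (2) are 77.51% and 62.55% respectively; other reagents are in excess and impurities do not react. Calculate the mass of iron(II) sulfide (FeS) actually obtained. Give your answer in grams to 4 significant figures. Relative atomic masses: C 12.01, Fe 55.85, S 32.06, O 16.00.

607.3 g

Pure CO = 674.0 × 0.8883 = 598.71 g.
M(CO) = 12.01 + 16.00 = 28.01 g/mol.
M(FeS) = 55.85 + 32.06 = 87.91 g/mol.
n(CO) = 598.71 / 28.01 = 21.375 mol.
Step 1 (CO:Fe = 3:2): theoretical n(Fe) = 14.250 mol; at 77.51% yield, n(Fe) = 11.045 mol.
Step 2 (Fe:FeS = 1:1): theoretical n(FeS) = 11.045 mol, so theoretical mass = 11.045 × 87.91 = 970.98 g.
At 62.55% yield, actual mass of FeS = 970.98 × 0.6255 = 607.35 g.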